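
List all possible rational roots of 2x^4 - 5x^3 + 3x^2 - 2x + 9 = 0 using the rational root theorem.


Rational root theorem: possible roots are ±p/q where:
  p divides the constant term (9): p ∈ {1, 3, 9}
  q divides the leading coefficient (2): q ∈ {1, 2}

All possible rational roots: -9, -9/2, -3, -3/2, -1, -1/2, 1/2, 1, 3/2, 3, 9/2, 9

-9, -9/2, -3, -3/2, -1, -1/2, 1/2, 1, 3/2, 3, 9/2, 9


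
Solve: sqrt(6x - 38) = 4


Square both sides: 6x - 38 = 4^2 = 16
6x = 16 + 38 = 54
x = 9
Check: sqrt(6*9 - 38) = sqrt(16) = 4 ✓

x = 9


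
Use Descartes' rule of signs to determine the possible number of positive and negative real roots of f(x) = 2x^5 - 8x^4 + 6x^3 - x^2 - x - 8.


Descartes' rule of signs:

For positive roots, count sign changes in f(x) = 2x^5 - 8x^4 + 6x^3 - x^2 - x - 8:
Signs of coefficients: +, -, +, -, -, -
Number of sign changes: 3
Possible positive real roots: 3, 1

For negative roots, examine f(-x) = -2x^5 - 8x^4 - 6x^3 - x^2 + x - 8:
Signs of coefficients: -, -, -, -, +, -
Number of sign changes: 2
Possible negative real roots: 2, 0

Positive roots: 3 or 1; Negative roots: 2 or 0


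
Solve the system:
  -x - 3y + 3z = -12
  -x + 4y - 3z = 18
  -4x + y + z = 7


Using Cramer's rule. Expand each determinant along the first row.
D  = (-1)*[4*1 - (-3)*1] - (-3)*[(-1)*1 - (-3)*(-4)] + 3*[(-1)*1 - 4*(-4)]
  = (-1)*(7) - (-3)*(-13) + 3*(15) = -1
Dx = (-12)*[4*1 - (-3)*1] - (-3)*[18*1 - (-3)*7] + 3*[18*1 - 4*7]
  = (-12)*(7) - (-3)*(39) + 3*(-10) = 3
Dy = (-1)*[18*1 - (-3)*7] - (-12)*[(-1)*1 - (-3)*(-4)] + 3*[(-1)*7 - 18*(-4)]
  = (-1)*(39) - (-12)*(-13) + 3*(65) = 0
Dz = (-1)*[4*7 - 18*1] - (-3)*[(-1)*7 - 18*(-4)] + (-12)*[(-1)*1 - 4*(-4)]
  = (-1)*(10) - (-3)*(65) + (-12)*(15) = 5
x = Dx/D = 3/-1 = -3, y = Dy/D = 0/-1 = 0, z = Dz/D = 5/-1 = -5
Check eq1: (-1)(-3) + (-3)(0) + (3)(-5) = -12 = -12 ✓
Check eq2: (-1)(-3) + (4)(0) + (-3)(-5) = 18 = 18 ✓
Check eq3: (-4)(-3) + (1)(0) + (1)(-5) = 7 = 7 ✓

x = -3, y = 0, z = -5


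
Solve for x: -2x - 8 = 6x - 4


Starting with: -2x - 8 = 6x - 4
Move all x terms to left: (-2 - 6)x = -4 + 8
Simplify: -8x = 4
Divide both sides by -8: x = -1/2

x = -1/2


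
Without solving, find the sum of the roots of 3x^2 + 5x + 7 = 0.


By Vieta's formulas for ax^2 + bx + c = 0:
  Sum of roots = -b/a
  Product of roots = c/a

Here a = 3, b = 5, c = 7
Sum = -(5)/3 = -5/3
Product = 7/3 = 7/3

Sum = -5/3


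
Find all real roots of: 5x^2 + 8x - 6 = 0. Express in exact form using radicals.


Using the quadratic formula: x = (-b ± sqrt(b^2 - 4ac)) / (2a)
Here a = 5, b = 8, c = -6
Discriminant = b^2 - 4ac = 8^2 - 4(5)(-6) = 64 + 120 = 184
Since discriminant = 184 > 0, there are two real roots.
x = (-8 ± 2*sqrt(46)) / 10
Simplifying: x = (-4 ± sqrt(46)) / 5
Numerically: x ≈ 0.5565 or x ≈ -2.1565

x = (-4 + sqrt(46)) / 5 or x = (-4 - sqrt(46)) / 5


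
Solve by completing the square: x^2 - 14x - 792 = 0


Start: x^2 - 14x - 792 = 0
Move constant: x^2 - 14x = 792
Half of -14 is -7, squared is 49
Add 49 to both sides: x^2 - 14x + 49 = 841
(x - 7)^2 = 841
x - 7 = ±29
x = 7 + 29 = 36 or x = 7 - 29 = -22

x = -22, x = 36


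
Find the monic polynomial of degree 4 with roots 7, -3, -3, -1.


A monic polynomial with roots 7, -3, -3, -1 is:
p(x) = (x - 7)(x + 3)(x + 3)(x + 1)
After multiplying by (x - 7): x - 7
After multiplying by (x + 3): x^2 - 4x - 21
After multiplying by (x + 3): x^3 - x^2 - 33x - 63
After multiplying by (x + 1): x^4 - 34x^2 - 96x - 63

x^4 - 34x^2 - 96x - 63


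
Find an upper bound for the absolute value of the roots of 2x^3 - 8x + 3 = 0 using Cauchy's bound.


Cauchy's bound: all roots r satisfy |r| <= 1 + max(|a_i/a_n|) for i = 0,...,n-1
where a_n is the leading coefficient.

Coefficients: [2, 0, -8, 3]
Leading coefficient a_n = 2
Ratios |a_i/a_n|: 0, 4, 3/2
Maximum ratio: 4
Cauchy's bound: |r| <= 1 + 4 = 5

Upper bound = 5


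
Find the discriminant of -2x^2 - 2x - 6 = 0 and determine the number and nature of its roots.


For ax^2 + bx + c = 0, discriminant D = b^2 - 4ac
Here a = -2, b = -2, c = -6
D = (-2)^2 - 4(-2)(-6) = 4 - 48 = -44

D = -44 < 0
The equation has no real roots (2 complex conjugate roots).

Discriminant = -44, no real roots (2 complex conjugate roots)


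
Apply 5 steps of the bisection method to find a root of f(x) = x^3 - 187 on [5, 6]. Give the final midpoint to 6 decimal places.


f(x) = x^3 - 187
f(5) = -62 < 0
f(6) = 29 > 0

Step 1: midpoint = (5.000000 + 6.000000)/2 = 5.500000
  f(5.500000) = -20.625000
  f(mid) < 0, so root is in [5.500000, 6.000000]

Step 2: midpoint = (5.500000 + 6.000000)/2 = 5.750000
  f(5.750000) = 3.109375
  f(mid) > 0, so root is in [5.500000, 5.750000]

Step 3: midpoint = (5.500000 + 5.750000)/2 = 5.625000
  f(5.625000) = -9.021484
  f(mid) < 0, so root is in [5.625000, 5.750000]

Step 4: midpoint = (5.625000 + 5.750000)/2 = 5.687500
  f(5.687500) = -3.022705
  f(mid) < 0, so root is in [5.687500, 5.750000]

Step 5: midpoint = (5.687500 + 5.750000)/2 = 5.718750
  f(5.718750) = 0.026581
  f(mid) > 0, so root is in [5.687500, 5.718750]

midpoint = 5.718750


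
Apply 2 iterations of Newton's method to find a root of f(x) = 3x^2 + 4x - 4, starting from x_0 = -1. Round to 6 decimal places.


Newton's method: x_(n+1) = x_n - f(x_n)/f'(x_n)
f(x) = 3x^2 + 4x - 4
f'(x) = 6x + 4

Iteration 1:
  f(-1.000000) = -5.000000
  f'(-1.000000) = -2.000000
  x_1 = -1.000000 - (-5.000000)/(-2.000000) = -3.500000

Iteration 2:
  f(-3.500000) = 18.750000
  f'(-3.500000) = -17.000000
  x_2 = -3.500000 - (18.750000)/(-17.000000) = -2.397059

x_2 = -2.397059


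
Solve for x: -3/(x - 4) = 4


Multiply both sides by (x - 4): -3 = 4(x - 4)
Distribute: -3 = 4x - 16
4x = -3 + 16 = 13
x = 13/4

x = 13/4


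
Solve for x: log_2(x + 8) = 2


Convert to exponential form: x + 8 = 2^2 = 4
x = 4 - 8 = -4
Check: log_2(-4 + 8) = log_2(4) = log_2(4) = 2 ✓

x = -4


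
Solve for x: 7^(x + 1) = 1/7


Express both sides with the same base.
1/7 = 7^(-1)
Since the bases match, equate exponents: x + 1 = -1
So x = -1 - (1) = -2

x = -2


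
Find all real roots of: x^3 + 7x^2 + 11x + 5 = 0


Let p(x) = x^3 + 7x^2 + 11x + 5. By the rational root theorem (leading coefficient 1), any rational root is an integer divisor of 5: try ±1, ±2, ... in turn.
Test x = 1: value = 24 ≠ 0.
Test x = -1: value = 0 ✓, so (x + 1) is a factor.
Synthetic division by (x + 1): bring down 1; 1(-1) + 7 = 6; 6(-1) + 11 = 5; 5(-1) + 5 = 0 → quotient x^2 + 6x + 5, remainder 0.
Solve the quadratic x^2 + 6x + 5 = 0: discriminant = 6^2 - 4(1)(5) = 36 - 20 = 16.
sqrt(16) = 4, so x = (-6 ± 4)/2: x = -1 or x = -5.

x = -5, x = -1 (multiplicity 2)


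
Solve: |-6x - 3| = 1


An absolute value equation |expr| = 1 gives two cases:
Case 1: -6x - 3 = 1
  -6x = 4, so x = -2/3
Case 2: -6x - 3 = -1
  -6x = 2, so x = -1/3

x = -2/3, x = -1/3


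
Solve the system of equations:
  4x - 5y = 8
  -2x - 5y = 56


Using Cramer's rule:
Determinant D = (4)(-5) - (-2)(-5) = -20 - 10 = -30
Dx = (8)(-5) - (56)(-5) = -40 + 280 = 240
Dy = (4)(56) - (-2)(8) = 224 + 16 = 240
x = Dx/D = 240/-30 = -8
y = Dy/D = 240/-30 = -8

x = -8, y = -8


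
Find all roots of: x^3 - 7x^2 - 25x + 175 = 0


Let p(x) = x^3 - 7x^2 - 25x + 175. By the rational root theorem (leading coefficient 1), any rational root is an integer divisor of 175: try ±1, ±2, ... in turn.
Test x = 1: value = 144 ≠ 0.
Test x = -1: value = 192 ≠ 0.
Test x = 5: value = 0 ✓, so (x - 5) is a factor.
Synthetic division by (x - 5): bring down 1; 1(5) - 7 = -2; (-2)(5) - 25 = -35; (-35)(5) + 175 = 0 → quotient x^2 - 2x - 35, remainder 0.
Solve the quadratic x^2 - 2x - 35 = 0: discriminant = (-2)^2 - 4(1)(-35) = 4 + 140 = 144.
sqrt(144) = 12, so x = (2 ± 12)/2: x = 7 or x = -5.
Collecting all roots found:

x = -5, x = 5, x = 7


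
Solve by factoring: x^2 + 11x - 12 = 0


We need two numbers that multiply to -12 and add to 11.
Those numbers are -1 and 12 (since (-1) * 12 = -12 and (-1) + 12 = 11).
So x^2 + 11x - 12 = (x - 1)(x + 12) = 0
Setting each factor to zero: x = 1 or x = -12

x = -12, x = 1


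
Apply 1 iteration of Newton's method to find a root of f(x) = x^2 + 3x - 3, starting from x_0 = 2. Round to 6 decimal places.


Newton's method: x_(n+1) = x_n - f(x_n)/f'(x_n)
f(x) = x^2 + 3x - 3
f'(x) = 2x + 3

Iteration 1:
  f(2.000000) = 7.000000
  f'(2.000000) = 7.000000
  x_1 = 2.000000 - (7.000000)/(7.000000) = 1.000000

x_1 = 1.000000


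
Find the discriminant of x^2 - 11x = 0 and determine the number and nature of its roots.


For ax^2 + bx + c = 0, discriminant D = b^2 - 4ac
Here a = 1, b = -11, c = 0
D = (-11)^2 - 4(1)(0) = 121 - 0 = 121

D = 121 > 0 and is a perfect square (sqrt = 11)
The equation has 2 distinct real rational roots.

Discriminant = 121, 2 distinct real rational roots


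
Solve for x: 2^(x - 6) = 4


Express both sides with the same base.
4 = 2^2
Since the bases match, equate exponents: x - 6 = 2
So x = 2 - (-6) = 8

x = 8


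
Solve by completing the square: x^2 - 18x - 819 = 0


Start: x^2 - 18x - 819 = 0
Move constant: x^2 - 18x = 819
Half of -18 is -9, squared is 81
Add 81 to both sides: x^2 - 18x + 81 = 900
(x - 9)^2 = 900
x - 9 = ±30
x = 9 + 30 = 39 or x = 9 - 30 = -21

x = -21, x = 39


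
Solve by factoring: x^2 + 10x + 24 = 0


We need two numbers that multiply to 24 and add to 10.
Those numbers are 4 and 6 (since 4 * 6 = 24 and 4 + 6 = 10).
So x^2 + 10x + 24 = (x + 4)(x + 6) = 0
Setting each factor to zero: x = -4 or x = -6

x = -6, x = -4


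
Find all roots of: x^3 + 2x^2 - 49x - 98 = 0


Let p(x) = x^3 + 2x^2 - 49x - 98. By the rational root theorem (leading coefficient 1), any rational root is an integer divisor of 98: try ±1, ±2, ... in turn.
Test x = 1: value = -144 ≠ 0.
Test x = -1: value = -48 ≠ 0.
Test x = 2: value = -180 ≠ 0.
Test x = -2: value = 0 ✓, so (x + 2) is a factor.
Synthetic division by (x + 2): bring down 1; 1(-2) + 2 = 0; 0(-2) - 49 = -49; (-49)(-2) - 98 = 0 → quotient x^2 - 49, remainder 0.
Solve the quadratic x^2 - 49 = 0: discriminant = 0^2 - 4(1)(-49) = 0 + 196 = 196.
sqrt(196) = 14, so x = (0 ± 14)/2: x = 7 or x = -7.
Collecting all roots found:

x = -7, x = -2, x = 7


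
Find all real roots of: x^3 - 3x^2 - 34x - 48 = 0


Let p(x) = x^3 - 3x^2 - 34x - 48. By the rational root theorem (leading coefficient 1), any rational root is an integer divisor of 48: try ±1, ±2, ... in turn.
Test x = 1: value = -84 ≠ 0.
Test x = -1: value = -18 ≠ 0.
Test x = 2: value = -120 ≠ 0.
Test x = -2: value = 0 ✓, so (x + 2) is a factor.
Synthetic division by (x + 2): bring down 1; 1(-2) - 3 = -5; (-5)(-2) - 34 = -24; (-24)(-2) - 48 = 0 → quotient x^2 - 5x - 24, remainder 0.
Solve the quadratic x^2 - 5x - 24 = 0: discriminant = (-5)^2 - 4(1)(-24) = 25 + 96 = 121.
sqrt(121) = 11, so x = (5 ± 11)/2: x = 8 or x = -3.

x = -3, x = -2, x = 8


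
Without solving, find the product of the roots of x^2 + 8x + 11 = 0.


By Vieta's formulas for ax^2 + bx + c = 0:
  Sum of roots = -b/a
  Product of roots = c/a

Here a = 1, b = 8, c = 11
Sum = -(8)/1 = -8
Product = 11/1 = 11

Product = 11


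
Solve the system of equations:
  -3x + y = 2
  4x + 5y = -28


Using Cramer's rule:
Determinant D = (-3)(5) - (4)(1) = -15 - 4 = -19
Dx = (2)(5) - (-28)(1) = 10 + 28 = 38
Dy = (-3)(-28) - (4)(2) = 84 - 8 = 76
x = Dx/D = 38/-19 = -2
y = Dy/D = 76/-19 = -4

x = -2, y = -4


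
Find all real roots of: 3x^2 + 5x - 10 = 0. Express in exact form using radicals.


Using the quadratic formula: x = (-b ± sqrt(b^2 - 4ac)) / (2a)
Here a = 3, b = 5, c = -10
Discriminant = b^2 - 4ac = 5^2 - 4(3)(-10) = 25 + 120 = 145
Since discriminant = 145 > 0, there are two real roots.
x = (-5 ± sqrt(145)) / 6
Numerically: x ≈ 1.1736 or x ≈ -2.8403

x = (-5 + sqrt(145)) / 6 or x = (-5 - sqrt(145)) / 6


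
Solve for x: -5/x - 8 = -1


Subtract -8 from both sides: -5/x = 7
Multiply both sides by x: -5 = 7 * x
Divide by 7: x = -5/7

x = -5/7


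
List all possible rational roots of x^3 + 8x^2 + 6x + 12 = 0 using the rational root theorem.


Rational root theorem: possible roots are ±p/q where:
  p divides the constant term (12): p ∈ {1, 2, 3, 4, 6, 12}
  q divides the leading coefficient (1): q ∈ {1}

All possible rational roots: -12, -6, -4, -3, -2, -1, 1, 2, 3, 4, 6, 12

-12, -6, -4, -3, -2, -1, 1, 2, 3, 4, 6, 12


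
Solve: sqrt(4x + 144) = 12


Square both sides: 4x + 144 = 12^2 = 144
4x = 144 - 144 = 0
x = 0
Check: sqrt(4*0 + 144) = sqrt(144) = 12 ✓

x = 0


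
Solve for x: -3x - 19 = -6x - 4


Starting with: -3x - 19 = -6x - 4
Move all x terms to left: (-3 + 6)x = -4 + 19
Simplify: 3x = 15
Divide both sides by 3: x = 5

x = 5


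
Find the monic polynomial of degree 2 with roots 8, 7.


A monic polynomial with roots 8, 7 is:
p(x) = (x - 8)(x - 7)
After multiplying by (x - 8): x - 8
After multiplying by (x - 7): x^2 - 15x + 56

x^2 - 15x + 56


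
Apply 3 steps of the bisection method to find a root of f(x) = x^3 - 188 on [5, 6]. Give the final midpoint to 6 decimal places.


f(x) = x^3 - 188
f(5) = -63 < 0
f(6) = 28 > 0

Step 1: midpoint = (5.000000 + 6.000000)/2 = 5.500000
  f(5.500000) = -21.625000
  f(mid) < 0, so root is in [5.500000, 6.000000]

Step 2: midpoint = (5.500000 + 6.000000)/2 = 5.750000
  f(5.750000) = 2.109375
  f(mid) > 0, so root is in [5.500000, 5.750000]

Step 3: midpoint = (5.500000 + 5.750000)/2 = 5.625000
  f(5.625000) = -10.021484
  f(mid) < 0, so root is in [5.625000, 5.750000]

midpoint = 5.625000


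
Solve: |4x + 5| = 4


An absolute value equation |expr| = 4 gives two cases:
Case 1: 4x + 5 = 4
  4x = -1, so x = -1/4
Case 2: 4x + 5 = -4
  4x = -9, so x = -9/4

x = -9/4, x = -1/4


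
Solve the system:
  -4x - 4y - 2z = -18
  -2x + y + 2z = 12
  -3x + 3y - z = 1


Using Cramer's rule. Expand each determinant along the first row.
D  = (-4)*[1*(-1) - 2*3] - (-4)*[(-2)*(-1) - 2*(-3)] + (-2)*[(-2)*3 - 1*(-3)]
  = (-4)*(-7) - (-4)*(8) + (-2)*(-3) = 66
Dx = (-18)*[1*(-1) - 2*3] - (-4)*[12*(-1) - 2*1] + (-2)*[12*3 - 1*1]
  = (-18)*(-7) - (-4)*(-14) + (-2)*(35) = 0
Dy = (-4)*[12*(-1) - 2*1] - (-18)*[(-2)*(-1) - 2*(-3)] + (-2)*[(-2)*1 - 12*(-3)]
  = (-4)*(-14) - (-18)*(8) + (-2)*(34) = 132
Dz = (-4)*[1*1 - 12*3] - (-4)*[(-2)*1 - 12*(-3)] + (-18)*[(-2)*3 - 1*(-3)]
  = (-4)*(-35) - (-4)*(34) + (-18)*(-3) = 330
x = Dx/D = 0/66 = 0, y = Dy/D = 132/66 = 2, z = Dz/D = 330/66 = 5
Check eq1: (-4)(0) + (-4)(2) + (-2)(5) = -18 = -18 ✓
Check eq2: (-2)(0) + (1)(2) + (2)(5) = 12 = 12 ✓
Check eq3: (-3)(0) + (3)(2) + (-1)(5) = 1 = 1 ✓

x = 0, y = 2, z = 5


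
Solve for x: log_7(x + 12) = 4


Convert to exponential form: x + 12 = 7^4 = 2401
x = 2401 - 12 = 2389
Check: log_7(2389 + 12) = log_7(2401) = log_7(2401) = 4 ✓

x = 2389


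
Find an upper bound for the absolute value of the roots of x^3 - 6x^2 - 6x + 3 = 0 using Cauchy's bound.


Cauchy's bound: all roots r satisfy |r| <= 1 + max(|a_i/a_n|) for i = 0,...,n-1
where a_n is the leading coefficient.

Coefficients: [1, -6, -6, 3]
Leading coefficient a_n = 1
Ratios |a_i/a_n|: 6, 6, 3
Maximum ratio: 6
Cauchy's bound: |r| <= 1 + 6 = 7

Upper bound = 7


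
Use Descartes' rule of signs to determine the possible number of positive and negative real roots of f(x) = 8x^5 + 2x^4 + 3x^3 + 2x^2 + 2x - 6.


Descartes' rule of signs:

For positive roots, count sign changes in f(x) = 8x^5 + 2x^4 + 3x^3 + 2x^2 + 2x - 6:
Signs of coefficients: +, +, +, +, +, -
Number of sign changes: 1
Possible positive real roots: 1

For negative roots, examine f(-x) = -8x^5 + 2x^4 - 3x^3 + 2x^2 - 2x - 6:
Signs of coefficients: -, +, -, +, -, -
Number of sign changes: 4
Possible negative real roots: 4, 2, 0

Positive roots: 1; Negative roots: 4 or 2 or 0


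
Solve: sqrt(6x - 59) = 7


Square both sides: 6x - 59 = 7^2 = 49
6x = 49 + 59 = 108
x = 18
Check: sqrt(6*18 - 59) = sqrt(49) = 7 ✓

x = 18


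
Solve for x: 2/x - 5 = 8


Subtract -5 from both sides: 2/x = 13
Multiply both sides by x: 2 = 13 * x
Divide by 13: x = 2/13

x = 2/13


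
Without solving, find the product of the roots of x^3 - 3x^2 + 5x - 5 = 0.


By Vieta's formulas for x^3 + bx^2 + cx + d = 0:
  r1 + r2 + r3 = -b/a = 3
  r1*r2 + r1*r3 + r2*r3 = c/a = 5
  r1*r2*r3 = -d/a = 5


Product = 5


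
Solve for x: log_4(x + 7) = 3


Convert to exponential form: x + 7 = 4^3 = 64
x = 64 - 7 = 57
Check: log_4(57 + 7) = log_4(64) = log_4(64) = 3 ✓

x = 57


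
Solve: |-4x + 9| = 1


An absolute value equation |expr| = 1 gives two cases:
Case 1: -4x + 9 = 1
  -4x = -8, so x = 2
Case 2: -4x + 9 = -1
  -4x = -10, so x = 5/2

x = 2, x = 5/2


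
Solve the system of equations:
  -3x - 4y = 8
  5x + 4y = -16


Using Cramer's rule:
Determinant D = (-3)(4) - (5)(-4) = -12 + 20 = 8
Dx = (8)(4) - (-16)(-4) = 32 - 64 = -32
Dy = (-3)(-16) - (5)(8) = 48 - 40 = 8
x = Dx/D = -32/8 = -4
y = Dy/D = 8/8 = 1

x = -4, y = 1


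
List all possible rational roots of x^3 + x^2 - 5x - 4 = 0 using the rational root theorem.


Rational root theorem: possible roots are ±p/q where:
  p divides the constant term (-4): p ∈ {1, 2, 4}
  q divides the leading coefficient (1): q ∈ {1}

All possible rational roots: -4, -2, -1, 1, 2, 4

-4, -2, -1, 1, 2, 4


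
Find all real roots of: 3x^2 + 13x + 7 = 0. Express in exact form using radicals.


Using the quadratic formula: x = (-b ± sqrt(b^2 - 4ac)) / (2a)
Here a = 3, b = 13, c = 7
Discriminant = b^2 - 4ac = 13^2 - 4(3)(7) = 169 - 84 = 85
Since discriminant = 85 > 0, there are two real roots.
x = (-13 ± sqrt(85)) / 6
Numerically: x ≈ -0.6301 or x ≈ -3.7033

x = (-13 + sqrt(85)) / 6 or x = (-13 - sqrt(85)) / 6


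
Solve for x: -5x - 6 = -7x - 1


Starting with: -5x - 6 = -7x - 1
Move all x terms to left: (-5 + 7)x = -1 + 6
Simplify: 2x = 5
Divide both sides by 2: x = 5/2

x = 5/2


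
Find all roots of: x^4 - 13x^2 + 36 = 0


Let p(x) = x^4 - 13x^2 + 36. By the rational root theorem (leading coefficient 1), any rational root is an integer divisor of 36: try ±1, ±2, ... in turn.
Test x = 1: value = 24 ≠ 0.
Test x = -1: value = 24 ≠ 0.
Test x = 2: value = 0 ✓, so (x - 2) is a factor.
Synthetic division by (x - 2): bring down 1; 1(2) + 0 = 2; 2(2) - 13 = -9; (-9)(2) + 0 = -18; (-18)(2) + 36 = 0 → quotient x^3 + 2x^2 - 9x - 18, remainder 0.
Continue with the quotient x^3 + 2x^2 - 9x - 18 (candidates must divide 18; re-test x = 2 first in case it repeats).
Test x = 2: value = -20 ≠ 0.
Test x = -2: value = 0 ✓, so (x + 2) is a factor.
Synthetic division by (x + 2): bring down 1; 1(-2) + 2 = 0; 0(-2) - 9 = -9; (-9)(-2) - 18 = 0 → quotient x^2 - 9, remainder 0.
Solve the quadratic x^2 - 9 = 0: discriminant = 0^2 - 4(1)(-9) = 0 + 36 = 36.
sqrt(36) = 6, so x = (0 ± 6)/2: x = 3 or x = -3.
Collecting all roots found:

x = -3, x = -2, x = 2, x = 3


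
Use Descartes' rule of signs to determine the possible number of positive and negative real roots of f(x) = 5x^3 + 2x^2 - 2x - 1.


Descartes' rule of signs:

For positive roots, count sign changes in f(x) = 5x^3 + 2x^2 - 2x - 1:
Signs of coefficients: +, +, -, -
Number of sign changes: 1
Possible positive real roots: 1

For negative roots, examine f(-x) = -5x^3 + 2x^2 + 2x - 1:
Signs of coefficients: -, +, +, -
Number of sign changes: 2
Possible negative real roots: 2, 0

Positive roots: 1; Negative roots: 2 or 0


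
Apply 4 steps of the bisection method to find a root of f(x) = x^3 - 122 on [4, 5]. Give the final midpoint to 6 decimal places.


f(x) = x^3 - 122
f(4) = -58 < 0
f(5) = 3 > 0

Step 1: midpoint = (4.000000 + 5.000000)/2 = 4.500000
  f(4.500000) = -30.875000
  f(mid) < 0, so root is in [4.500000, 5.000000]

Step 2: midpoint = (4.500000 + 5.000000)/2 = 4.750000
  f(4.750000) = -14.828125
  f(mid) < 0, so root is in [4.750000, 5.000000]

Step 3: midpoint = (4.750000 + 5.000000)/2 = 4.875000
  f(4.875000) = -6.142578
  f(mid) < 0, so root is in [4.875000, 5.000000]

Step 4: midpoint = (4.875000 + 5.000000)/2 = 4.937500
  f(4.937500) = -1.629150
  f(mid) < 0, so root is in [4.937500, 5.000000]

midpoint = 4.937500


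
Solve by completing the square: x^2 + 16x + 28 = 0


Start: x^2 + 16x + 28 = 0
Move constant: x^2 + 16x = -28
Half of 16 is 8, squared is 64
Add 64 to both sides: x^2 + 16x + 64 = 36
(x + 8)^2 = 36
x + 8 = ±6
x = -8 + 6 = -2 or x = -8 - 6 = -14

x = -14, x = -2


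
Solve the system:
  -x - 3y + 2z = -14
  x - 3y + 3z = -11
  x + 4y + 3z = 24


Using Cramer's rule. Expand each determinant along the first row.
D  = (-1)*[(-3)*3 - 3*4] - (-3)*[1*3 - 3*1] + 2*[1*4 - (-3)*1]
  = (-1)*(-21) - (-3)*(0) + 2*(7) = 35
Dx = (-14)*[(-3)*3 - 3*4] - (-3)*[(-11)*3 - 3*24] + 2*[(-11)*4 - (-3)*24]
  = (-14)*(-21) - (-3)*(-105) + 2*(28) = 35
Dy = (-1)*[(-11)*3 - 3*24] - (-14)*[1*3 - 3*1] + 2*[1*24 - (-11)*1]
  = (-1)*(-105) - (-14)*(0) + 2*(35) = 175
Dz = (-1)*[(-3)*24 - (-11)*4] - (-3)*[1*24 - (-11)*1] + (-14)*[1*4 - (-3)*1]
  = (-1)*(-28) - (-3)*(35) + (-14)*(7) = 35
x = Dx/D = 35/35 = 1, y = Dy/D = 175/35 = 5, z = Dz/D = 35/35 = 1
Check eq1: (-1)(1) + (-3)(5) + (2)(1) = -14 = -14 ✓
Check eq2: (1)(1) + (-3)(5) + (3)(1) = -11 = -11 ✓
Check eq3: (1)(1) + (4)(5) + (3)(1) = 24 = 24 ✓

x = 1, y = 5, z = 1


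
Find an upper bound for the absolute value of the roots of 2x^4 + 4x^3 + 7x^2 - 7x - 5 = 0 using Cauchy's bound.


Cauchy's bound: all roots r satisfy |r| <= 1 + max(|a_i/a_n|) for i = 0,...,n-1
where a_n is the leading coefficient.

Coefficients: [2, 4, 7, -7, -5]
Leading coefficient a_n = 2
Ratios |a_i/a_n|: 2, 7/2, 7/2, 5/2
Maximum ratio: 7/2
Cauchy's bound: |r| <= 1 + 7/2 = 9/2

Upper bound = 9/2


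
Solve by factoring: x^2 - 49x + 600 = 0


We need two numbers that multiply to 600 and add to -49.
Those numbers are -24 and -25 (since (-24) * (-25) = 600 and (-24) + (-25) = -49).
So x^2 - 49x + 600 = (x - 24)(x - 25) = 0
Setting each factor to zero: x = 24 or x = 25

x = 24, x = 25


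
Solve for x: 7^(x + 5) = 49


Express both sides with the same base.
49 = 7^2
Since the bases match, equate exponents: x + 5 = 2
So x = 2 - (5) = -3

x = -3


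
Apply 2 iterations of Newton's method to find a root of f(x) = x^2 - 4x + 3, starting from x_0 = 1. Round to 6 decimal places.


Newton's method: x_(n+1) = x_n - f(x_n)/f'(x_n)
f(x) = x^2 - 4x + 3
f'(x) = 2x - 4

Iteration 1:
  f(1.000000) = 0.000000
  f'(1.000000) = -2.000000
  x_1 = 1.000000 - (0.000000)/(-2.000000) = 1.000000

Iteration 2:
  f(1.000000) = 0.000000
  f'(1.000000) = -2.000000
  x_2 = 1.000000 - (0.000000)/(-2.000000) = 1.000000

x_2 = 1.000000


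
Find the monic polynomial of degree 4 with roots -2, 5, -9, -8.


A monic polynomial with roots -2, 5, -9, -8 is:
p(x) = (x + 2)(x - 5)(x + 9)(x + 8)
After multiplying by (x + 2): x + 2
After multiplying by (x - 5): x^2 - 3x - 10
After multiplying by (x + 9): x^3 + 6x^2 - 37x - 90
After multiplying by (x + 8): x^4 + 14x^3 + 11x^2 - 386x - 720

x^4 + 14x^3 + 11x^2 - 386x - 720


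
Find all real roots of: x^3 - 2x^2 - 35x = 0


The constant term is 0, so x = 0 is a root. Factor out x:
  x(x^2 - 2x - 35) = 0
Solve the quadratic x^2 - 2x - 35 = 0: discriminant = (-2)^2 - 4(1)(-35) = 4 + 140 = 144.
sqrt(144) = 12, so x = (2 ± 12)/2: x = 7 or x = -5.

x = -5, x = 0, x = 7


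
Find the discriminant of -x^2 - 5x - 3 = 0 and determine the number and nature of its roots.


For ax^2 + bx + c = 0, discriminant D = b^2 - 4ac
Here a = -1, b = -5, c = -3
D = (-5)^2 - 4(-1)(-3) = 25 - 12 = 13

D = 13 > 0 but not a perfect square
The equation has 2 distinct real irrational roots.

Discriminant = 13, 2 distinct real irrational roots


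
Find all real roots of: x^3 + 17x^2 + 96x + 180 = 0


Let p(x) = x^3 + 17x^2 + 96x + 180. By the rational root theorem (leading coefficient 1), any rational root is an integer divisor of 180: try ±1, ±2, ... in turn.
Test x = 1: value = 294 ≠ 0.
Test x = -1: value = 100 ≠ 0.
Test x = 2: value = 448 ≠ 0.
Test x = -2: value = 48 ≠ 0.
Test x = 3: value = 648 ≠ 0.
Test x = -3: value = 18 ≠ 0.
Test x = 4: value = 900 ≠ 0.
Test x = -4: value = 4 ≠ 0.
Test x = 5: value = 1210 ≠ 0.
Test x = -5: value = 0 ✓, so (x + 5) is a factor.
Synthetic division by (x + 5): bring down 1; 1(-5) + 17 = 12; 12(-5) + 96 = 36; 36(-5) + 180 = 0 → quotient x^2 + 12x + 36, remainder 0.
Solve the quadratic x^2 + 12x + 36 = 0: discriminant = 12^2 - 4(1)(36) = 144 - 144 = 0.
Discriminant = 0, so a double root: x = -12/2 = -6.

x = -6 (multiplicity 2), x = -5


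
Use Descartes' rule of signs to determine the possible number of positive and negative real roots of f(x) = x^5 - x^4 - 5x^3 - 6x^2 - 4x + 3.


Descartes' rule of signs:

For positive roots, count sign changes in f(x) = x^5 - x^4 - 5x^3 - 6x^2 - 4x + 3:
Signs of coefficients: +, -, -, -, -, +
Number of sign changes: 2
Possible positive real roots: 2, 0

For negative roots, examine f(-x) = -x^5 - x^4 + 5x^3 - 6x^2 + 4x + 3:
Signs of coefficients: -, -, +, -, +, +
Number of sign changes: 3
Possible negative real roots: 3, 1

Positive roots: 2 or 0; Negative roots: 3 or 1


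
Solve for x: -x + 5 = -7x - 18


Starting with: -x + 5 = -7x - 18
Move all x terms to left: (-1 + 7)x = -18 - 5
Simplify: 6x = -23
Divide both sides by 6: x = -23/6

x = -23/6


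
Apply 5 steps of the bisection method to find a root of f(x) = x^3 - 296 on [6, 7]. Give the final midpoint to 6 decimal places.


f(x) = x^3 - 296
f(6) = -80 < 0
f(7) = 47 > 0

Step 1: midpoint = (6.000000 + 7.000000)/2 = 6.500000
  f(6.500000) = -21.375000
  f(mid) < 0, so root is in [6.500000, 7.000000]

Step 2: midpoint = (6.500000 + 7.000000)/2 = 6.750000
  f(6.750000) = 11.546875
  f(mid) > 0, so root is in [6.500000, 6.750000]

Step 3: midpoint = (6.500000 + 6.750000)/2 = 6.625000
  f(6.625000) = -5.224609
  f(mid) < 0, so root is in [6.625000, 6.750000]

Step 4: midpoint = (6.625000 + 6.750000)/2 = 6.687500
  f(6.687500) = 3.082764
  f(mid) > 0, so root is in [6.625000, 6.687500]

Step 5: midpoint = (6.625000 + 6.687500)/2 = 6.656250
  f(6.656250) = -1.090424
  f(mid) < 0, so root is in [6.656250, 6.687500]

midpoint = 6.656250


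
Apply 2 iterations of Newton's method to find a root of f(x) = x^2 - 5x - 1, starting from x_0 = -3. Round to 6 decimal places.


Newton's method: x_(n+1) = x_n - f(x_n)/f'(x_n)
f(x) = x^2 - 5x - 1
f'(x) = 2x - 5

Iteration 1:
  f(-3.000000) = 23.000000
  f'(-3.000000) = -11.000000
  x_1 = -3.000000 - (23.000000)/(-11.000000) = -0.909091

Iteration 2:
  f(-0.909091) = 4.371901
  f'(-0.909091) = -6.818182
  x_2 = -0.909091 - (4.371901)/(-6.818182) = -0.267879

x_2 = -0.267879


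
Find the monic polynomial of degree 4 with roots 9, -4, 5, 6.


A monic polynomial with roots 9, -4, 5, 6 is:
p(x) = (x - 9)(x + 4)(x - 5)(x - 6)
After multiplying by (x - 9): x - 9
After multiplying by (x + 4): x^2 - 5x - 36
After multiplying by (x - 5): x^3 - 10x^2 - 11x + 180
After multiplying by (x - 6): x^4 - 16x^3 + 49x^2 + 246x - 1080

x^4 - 16x^3 + 49x^2 + 246x - 1080


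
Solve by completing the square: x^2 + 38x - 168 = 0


Start: x^2 + 38x - 168 = 0
Move constant: x^2 + 38x = 168
Half of 38 is 19, squared is 361
Add 361 to both sides: x^2 + 38x + 361 = 529
(x + 19)^2 = 529
x + 19 = ±23
x = -19 + 23 = 4 or x = -19 - 23 = -42

x = -42, x = 4


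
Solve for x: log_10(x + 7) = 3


Convert to exponential form: x + 7 = 10^3 = 1000
x = 1000 - 7 = 993
Check: log_10(993 + 7) = log_10(1000) = log_10(1000) = 3 ✓

x = 993


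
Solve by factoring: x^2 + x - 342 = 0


We need two numbers that multiply to -342 and add to 1.
Those numbers are 19 and -18 (since 19 * (-18) = -342 and 19 + (-18) = 1).
So x^2 + x - 342 = (x + 19)(x - 18) = 0
Setting each factor to zero: x = -19 or x = 18

x = -19, x = 18


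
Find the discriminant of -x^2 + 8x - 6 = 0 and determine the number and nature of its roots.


For ax^2 + bx + c = 0, discriminant D = b^2 - 4ac
Here a = -1, b = 8, c = -6
D = (8)^2 - 4(-1)(-6) = 64 - 24 = 40

D = 40 > 0 but not a perfect square
The equation has 2 distinct real irrational roots.

Discriminant = 40, 2 distinct real irrational roots


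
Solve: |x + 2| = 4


An absolute value equation |expr| = 4 gives two cases:
Case 1: x + 2 = 4
  x = 2, so x = 2
Case 2: x + 2 = -4
  x = -6, so x = -6

x = -6, x = 2


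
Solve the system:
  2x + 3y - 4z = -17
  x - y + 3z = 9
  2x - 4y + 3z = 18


Using Cramer's rule. Expand each determinant along the first row.
D  = 2*[(-1)*3 - 3*(-4)] - 3*[1*3 - 3*2] + (-4)*[1*(-4) - (-1)*2]
  = 2*(9) - 3*(-3) + (-4)*(-2) = 35
Dx = (-17)*[(-1)*3 - 3*(-4)] - 3*[9*3 - 3*18] + (-4)*[9*(-4) - (-1)*18]
  = (-17)*(9) - 3*(-27) + (-4)*(-18) = 0
Dy = 2*[9*3 - 3*18] - (-17)*[1*3 - 3*2] + (-4)*[1*18 - 9*2]
  = 2*(-27) - (-17)*(-3) + (-4)*(0) = -105
Dz = 2*[(-1)*18 - 9*(-4)] - 3*[1*18 - 9*2] + (-17)*[1*(-4) - (-1)*2]
  = 2*(18) - 3*(0) + (-17)*(-2) = 70
x = Dx/D = 0/35 = 0, y = Dy/D = -105/35 = -3, z = Dz/D = 70/35 = 2
Check eq1: (2)(0) + (3)(-3) + (-4)(2) = -17 = -17 ✓
Check eq2: (1)(0) + (-1)(-3) + (3)(2) = 9 = 9 ✓
Check eq3: (2)(0) + (-4)(-3) + (3)(2) = 18 = 18 ✓

x = 0, y = -3, z = 2


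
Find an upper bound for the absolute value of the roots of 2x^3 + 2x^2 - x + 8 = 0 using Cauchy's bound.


Cauchy's bound: all roots r satisfy |r| <= 1 + max(|a_i/a_n|) for i = 0,...,n-1
where a_n is the leading coefficient.

Coefficients: [2, 2, -1, 8]
Leading coefficient a_n = 2
Ratios |a_i/a_n|: 1, 1/2, 4
Maximum ratio: 4
Cauchy's bound: |r| <= 1 + 4 = 5

Upper bound = 5


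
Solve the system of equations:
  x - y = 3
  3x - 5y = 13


Using Cramer's rule:
Determinant D = (1)(-5) - (3)(-1) = -5 + 3 = -2
Dx = (3)(-5) - (13)(-1) = -15 + 13 = -2
Dy = (1)(13) - (3)(3) = 13 - 9 = 4
x = Dx/D = -2/-2 = 1
y = Dy/D = 4/-2 = -2

x = 1, y = -2


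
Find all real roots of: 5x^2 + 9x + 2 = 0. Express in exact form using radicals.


Using the quadratic formula: x = (-b ± sqrt(b^2 - 4ac)) / (2a)
Here a = 5, b = 9, c = 2
Discriminant = b^2 - 4ac = 9^2 - 4(5)(2) = 81 - 40 = 41
Since discriminant = 41 > 0, there are two real roots.
x = (-9 ± sqrt(41)) / 10
Numerically: x ≈ -0.2597 or x ≈ -1.5403

x = (-9 + sqrt(41)) / 10 or x = (-9 - sqrt(41)) / 10


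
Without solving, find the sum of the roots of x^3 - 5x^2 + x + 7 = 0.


By Vieta's formulas for x^3 + bx^2 + cx + d = 0:
  r1 + r2 + r3 = -b/a = 5
  r1*r2 + r1*r3 + r2*r3 = c/a = 1
  r1*r2*r3 = -d/a = -7


Sum = 5


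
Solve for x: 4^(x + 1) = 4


Express both sides with the same base.
4 = 4^1
Since the bases match, equate exponents: x + 1 = 1
So x = 1 - (1) = 0

x = 0


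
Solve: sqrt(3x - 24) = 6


Square both sides: 3x - 24 = 6^2 = 36
3x = 36 + 24 = 60
x = 20
Check: sqrt(3*20 - 24) = sqrt(36) = 6 ✓

x = 20


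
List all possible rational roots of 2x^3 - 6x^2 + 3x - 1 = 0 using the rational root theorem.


Rational root theorem: possible roots are ±p/q where:
  p divides the constant term (-1): p ∈ {1}
  q divides the leading coefficient (2): q ∈ {1, 2}

All possible rational roots: -1, -1/2, 1/2, 1

-1, -1/2, 1/2, 1


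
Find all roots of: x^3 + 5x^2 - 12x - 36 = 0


Let p(x) = x^3 + 5x^2 - 12x - 36. By the rational root theorem (leading coefficient 1), any rational root is an integer divisor of 36: try ±1, ±2, ... in turn.
Test x = 1: value = -42 ≠ 0.
Test x = -1: value = -20 ≠ 0.
Test x = 2: value = -32 ≠ 0.
Test x = -2: value = 0 ✓, so (x + 2) is a factor.
Synthetic division by (x + 2): bring down 1; 1(-2) + 5 = 3; 3(-2) - 12 = -18; (-18)(-2) - 36 = 0 → quotient x^2 + 3x - 18, remainder 0.
Solve the quadratic x^2 + 3x - 18 = 0: discriminant = 3^2 - 4(1)(-18) = 9 + 72 = 81.
sqrt(81) = 9, so x = (-3 ± 9)/2: x = 3 or x = -6.
Collecting all roots found:

x = -6, x = -2, x = 3


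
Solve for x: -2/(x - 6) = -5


Multiply both sides by (x - 6): -2 = -5(x - 6)
Distribute: -2 = -5x + 30
-5x = -2 - 30 = -32
x = 32/5

x = 32/5


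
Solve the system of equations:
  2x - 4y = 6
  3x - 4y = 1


Using Cramer's rule:
Determinant D = (2)(-4) - (3)(-4) = -8 + 12 = 4
Dx = (6)(-4) - (1)(-4) = -24 + 4 = -20
Dy = (2)(1) - (3)(6) = 2 - 18 = -16
x = Dx/D = -20/4 = -5
y = Dy/D = -16/4 = -4

x = -5, y = -4


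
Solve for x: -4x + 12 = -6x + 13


Starting with: -4x + 12 = -6x + 13
Move all x terms to left: (-4 + 6)x = 13 - 12
Simplify: 2x = 1
Divide both sides by 2: x = 1/2

x = 1/2


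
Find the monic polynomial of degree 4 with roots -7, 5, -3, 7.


A monic polynomial with roots -7, 5, -3, 7 is:
p(x) = (x + 7)(x - 5)(x + 3)(x - 7)
After multiplying by (x + 7): x + 7
After multiplying by (x - 5): x^2 + 2x - 35
After multiplying by (x + 3): x^3 + 5x^2 - 29x - 105
After multiplying by (x - 7): x^4 - 2x^3 - 64x^2 + 98x + 735

x^4 - 2x^3 - 64x^2 + 98x + 735


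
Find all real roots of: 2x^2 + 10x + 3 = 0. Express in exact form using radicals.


Using the quadratic formula: x = (-b ± sqrt(b^2 - 4ac)) / (2a)
Here a = 2, b = 10, c = 3
Discriminant = b^2 - 4ac = 10^2 - 4(2)(3) = 100 - 24 = 76
Since discriminant = 76 > 0, there are two real roots.
x = (-10 ± 2*sqrt(19)) / 4
Simplifying: x = (-5 ± sqrt(19)) / 2
Numerically: x ≈ -0.3206 or x ≈ -4.6794

x = (-5 + sqrt(19)) / 2 or x = (-5 - sqrt(19)) / 2


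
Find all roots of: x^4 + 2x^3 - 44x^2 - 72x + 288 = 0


Let p(x) = x^4 + 2x^3 - 44x^2 - 72x + 288. By the rational root theorem (leading coefficient 1), any rational root is an integer divisor of 288: try ±1, ±2, ... in turn.
Test x = 1: value = 175 ≠ 0.
Test x = -1: value = 315 ≠ 0.
Test x = 2: value = 0 ✓, so (x - 2) is a factor.
Synthetic division by (x - 2): bring down 1; 1(2) + 2 = 4; 4(2) - 44 = -36; (-36)(2) - 72 = -144; (-144)(2) + 288 = 0 → quotient x^3 + 4x^2 - 36x - 144, remainder 0.
Continue with the quotient x^3 + 4x^2 - 36x - 144 (candidates must divide 144; re-test x = 2 first in case it repeats).
Test x = 2: value = -192 ≠ 0.
Test x = -2: value = -64 ≠ 0.
Test x = 3: value = -189 ≠ 0.
Test x = -3: value = -27 ≠ 0.
Test x = 4: value = -160 ≠ 0.
Test x = -4: value = 0 ✓, so (x + 4) is a factor.
Synthetic division by (x + 4): bring down 1; 1(-4) + 4 = 0; 0(-4) - 36 = -36; (-36)(-4) - 144 = 0 → quotient x^2 - 36, remainder 0.
Solve the quadratic x^2 - 36 = 0: discriminant = 0^2 - 4(1)(-36) = 0 + 144 = 144.
sqrt(144) = 12, so x = (0 ± 12)/2: x = 6 or x = -6.
Collecting all roots found:

x = -6, x = -4, x = 2, x = 6


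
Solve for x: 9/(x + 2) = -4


Multiply both sides by (x + 2): 9 = -4(x + 2)
Distribute: 9 = -4x - 8
-4x = 9 + 8 = 17
x = -17/4

x = -17/4


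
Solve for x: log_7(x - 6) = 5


Convert to exponential form: x - 6 = 7^5 = 16807
x = 16807 + 6 = 16813
Check: log_7(16813 - 6) = log_7(16807) = log_7(16807) = 5 ✓

x = 16813


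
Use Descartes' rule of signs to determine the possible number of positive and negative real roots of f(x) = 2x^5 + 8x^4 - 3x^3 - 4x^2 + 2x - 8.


Descartes' rule of signs:

For positive roots, count sign changes in f(x) = 2x^5 + 8x^4 - 3x^3 - 4x^2 + 2x - 8:
Signs of coefficients: +, +, -, -, +, -
Number of sign changes: 3
Possible positive real roots: 3, 1

For negative roots, examine f(-x) = -2x^5 + 8x^4 + 3x^3 - 4x^2 - 2x - 8:
Signs of coefficients: -, +, +, -, -, -
Number of sign changes: 2
Possible negative real roots: 2, 0

Positive roots: 3 or 1; Negative roots: 2 or 0


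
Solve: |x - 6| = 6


An absolute value equation |expr| = 6 gives two cases:
Case 1: x - 6 = 6
  x = 12, so x = 12
Case 2: x - 6 = -6
  x = 0, so x = 0

x = 0, x = 12


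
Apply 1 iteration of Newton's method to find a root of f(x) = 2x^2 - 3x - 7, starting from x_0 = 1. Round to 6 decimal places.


Newton's method: x_(n+1) = x_n - f(x_n)/f'(x_n)
f(x) = 2x^2 - 3x - 7
f'(x) = 4x - 3

Iteration 1:
  f(1.000000) = -8.000000
  f'(1.000000) = 1.000000
  x_1 = 1.000000 - (-8.000000)/(1.000000) = 9.000000

x_1 = 9.000000


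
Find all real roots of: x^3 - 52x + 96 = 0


Let p(x) = x^3 - 52x + 96. By the rational root theorem (leading coefficient 1), any rational root is an integer divisor of 96: try ±1, ±2, ... in turn.
Test x = 1: value = 45 ≠ 0.
Test x = -1: value = 147 ≠ 0.
Test x = 2: value = 0 ✓, so (x - 2) is a factor.
Synthetic division by (x - 2): bring down 1; 1(2) + 0 = 2; 2(2) - 52 = -48; (-48)(2) + 96 = 0 → quotient x^2 + 2x - 48, remainder 0.
Solve the quadratic x^2 + 2x - 48 = 0: discriminant = 2^2 - 4(1)(-48) = 4 + 192 = 196.
sqrt(196) = 14, so x = (-2 ± 14)/2: x = 6 or x = -8.

x = -8, x = 2, x = 6


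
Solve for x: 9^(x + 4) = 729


Express both sides with the same base.
729 = 9^3
Since the bases match, equate exponents: x + 4 = 3
So x = 3 - (4) = -1

x = -1


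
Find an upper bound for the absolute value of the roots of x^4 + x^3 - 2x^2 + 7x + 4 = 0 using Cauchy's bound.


Cauchy's bound: all roots r satisfy |r| <= 1 + max(|a_i/a_n|) for i = 0,...,n-1
where a_n is the leading coefficient.

Coefficients: [1, 1, -2, 7, 4]
Leading coefficient a_n = 1
Ratios |a_i/a_n|: 1, 2, 7, 4
Maximum ratio: 7
Cauchy's bound: |r| <= 1 + 7 = 8

Upper bound = 8


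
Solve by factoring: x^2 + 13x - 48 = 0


We need two numbers that multiply to -48 and add to 13.
Those numbers are -3 and 16 (since (-3) * 16 = -48 and (-3) + 16 = 13).
So x^2 + 13x - 48 = (x - 3)(x + 16) = 0
Setting each factor to zero: x = 3 or x = -16

x = -16, x = 3


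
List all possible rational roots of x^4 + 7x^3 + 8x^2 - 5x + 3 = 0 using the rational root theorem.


Rational root theorem: possible roots are ±p/q where:
  p divides the constant term (3): p ∈ {1, 3}
  q divides the leading coefficient (1): q ∈ {1}

All possible rational roots: -3, -1, 1, 3

-3, -1, 1, 3


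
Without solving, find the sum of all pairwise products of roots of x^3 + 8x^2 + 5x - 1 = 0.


By Vieta's formulas for x^3 + bx^2 + cx + d = 0:
  r1 + r2 + r3 = -b/a = -8
  r1*r2 + r1*r3 + r2*r3 = c/a = 5
  r1*r2*r3 = -d/a = 1


Sum of pairwise products = 5


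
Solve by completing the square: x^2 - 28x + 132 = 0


Start: x^2 - 28x + 132 = 0
Move constant: x^2 - 28x = -132
Half of -28 is -14, squared is 196
Add 196 to both sides: x^2 - 28x + 196 = 64
(x - 14)^2 = 64
x - 14 = ±8
x = 14 + 8 = 22 or x = 14 - 8 = 6

x = 6, x = 22


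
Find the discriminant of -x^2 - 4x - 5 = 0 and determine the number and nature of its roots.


For ax^2 + bx + c = 0, discriminant D = b^2 - 4ac
Here a = -1, b = -4, c = -5
D = (-4)^2 - 4(-1)(-5) = 16 - 20 = -4

D = -4 < 0
The equation has no real roots (2 complex conjugate roots).

Discriminant = -4, no real roots (2 complex conjugate roots)


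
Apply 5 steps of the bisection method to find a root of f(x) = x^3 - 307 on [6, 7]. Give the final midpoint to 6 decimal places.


f(x) = x^3 - 307
f(6) = -91 < 0
f(7) = 36 > 0

Step 1: midpoint = (6.000000 + 7.000000)/2 = 6.500000
  f(6.500000) = -32.375000
  f(mid) < 0, so root is in [6.500000, 7.000000]

Step 2: midpoint = (6.500000 + 7.000000)/2 = 6.750000
  f(6.750000) = 0.546875
  f(mid) > 0, so root is in [6.500000, 6.750000]

Step 3: midpoint = (6.500000 + 6.750000)/2 = 6.625000
  f(6.625000) = -16.224609
  f(mid) < 0, so root is in [6.625000, 6.750000]

Step 4: midpoint = (6.625000 + 6.750000)/2 = 6.687500
  f(6.687500) = -7.917236
  f(mid) < 0, so root is in [6.687500, 6.750000]

Step 5: midpoint = (6.687500 + 6.750000)/2 = 6.718750
  f(6.718750) = -3.704865
  f(mid) < 0, so root is in [6.718750, 6.750000]

midpoint = 6.718750


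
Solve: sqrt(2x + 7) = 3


Square both sides: 2x + 7 = 3^2 = 9
2x = 9 - 7 = 2
x = 1
Check: sqrt(2*1 + 7) = sqrt(9) = 3 ✓

x = 1


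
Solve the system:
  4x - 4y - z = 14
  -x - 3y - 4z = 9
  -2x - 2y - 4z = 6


Using Cramer's rule. Expand each determinant along the first row.
D  = 4*[(-3)*(-4) - (-4)*(-2)] - (-4)*[(-1)*(-4) - (-4)*(-2)] + (-1)*[(-1)*(-2) - (-3)*(-2)]
  = 4*(4) - (-4)*(-4) + (-1)*(-4) = 4
Dx = 14*[(-3)*(-4) - (-4)*(-2)] - (-4)*[9*(-4) - (-4)*6] + (-1)*[9*(-2) - (-3)*6]
  = 14*(4) - (-4)*(-12) + (-1)*(0) = 8
Dy = 4*[9*(-4) - (-4)*6] - 14*[(-1)*(-4) - (-4)*(-2)] + (-1)*[(-1)*6 - 9*(-2)]
  = 4*(-12) - 14*(-4) + (-1)*(12) = -4
Dz = 4*[(-3)*6 - 9*(-2)] - (-4)*[(-1)*6 - 9*(-2)] + 14*[(-1)*(-2) - (-3)*(-2)]
  = 4*(0) - (-4)*(12) + 14*(-4) = -8
x = Dx/D = 8/4 = 2, y = Dy/D = -4/4 = -1, z = Dz/D = -8/4 = -2
Check eq1: (4)(2) + (-4)(-1) + (-1)(-2) = 14 = 14 ✓
Check eq2: (-1)(2) + (-3)(-1) + (-4)(-2) = 9 = 9 ✓
Check eq3: (-2)(2) + (-2)(-1) + (-4)(-2) = 6 = 6 ✓

x = 2, y = -1, z = -2
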